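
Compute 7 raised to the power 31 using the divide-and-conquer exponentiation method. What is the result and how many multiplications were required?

Computing 7^31 by squaring (build up from 7^1; each line after the first costs one multiplication):

7^1 = 7
7^2 = (7^1)^2 = 7^2 = 49
7^3 = 7 * 7^2 = 7 * 49 = 343
7^6 = (7^3)^2 = 343^2 = 117649
7^7 = 7 * 7^6 = 7 * 117649 = 823543
7^14 = (7^7)^2 = 823543^2 = 678223072849
7^15 = 7 * 7^14 = 7 * 678223072849 = 4747561509943
7^30 = (7^15)^2 = 4747561509943^2 = 22539340290692258087863249
7^31 = 7 * 7^30 = 7 * 22539340290692258087863249 = 157775382034845806615042743

Result: 157775382034845806615042743
Multiplications needed: 8 (8 lines after 7^1)

7^31 = 157775382034845806615042743. Using exponentiation by squaring, this requires 8 multiplications. The key idea: if the exponent is even, square the half-power; if odd, multiply by the base once.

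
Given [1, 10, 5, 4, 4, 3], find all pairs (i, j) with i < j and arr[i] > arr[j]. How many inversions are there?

Finding inversions in [1, 10, 5, 4, 4, 3]:

(1, 2): arr[1]=10 > arr[2]=5
(1, 3): arr[1]=10 > arr[3]=4
(1, 4): arr[1]=10 > arr[4]=4
(1, 5): arr[1]=10 > arr[5]=3
(2, 3): arr[2]=5 > arr[3]=4
(2, 4): arr[2]=5 > arr[4]=4
(2, 5): arr[2]=5 > arr[5]=3
(3, 5): arr[3]=4 > arr[5]=3
(4, 5): arr[4]=4 > arr[5]=3

Total inversions: 9

The array has 9 inversion(s): (1,2), (1,3), (1,4), (1,5), (2,3), (2,4), (2,5), (3,5), (4,5). Each pair (i,j) satisfies i < j and arr[i] > arr[j].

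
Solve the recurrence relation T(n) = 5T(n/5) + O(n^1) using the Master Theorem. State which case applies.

Master Theorem for T(n) = 5T(n/5) + O(n^1):

a = 5, b = 5, c = 1
log_b(a) = log_5(5) = 1.0000

Case 2: c = 1 = log_5(5) = 1.0000
T(n) = O(n^1 log n) = O(n log n)

For T(n) = 5T(n/5) + O(n^1): log_5(5) = 1.0000. This is Case 2 of the Master Theorem (c = log_b(a), equal work at all levels), giving O(n log n).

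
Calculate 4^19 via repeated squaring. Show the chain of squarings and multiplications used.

Computing 4^19 by squaring (build up from 4^1; each line after the first costs one multiplication):

4^1 = 4
4^2 = (4^1)^2 = 4^2 = 16
4^4 = (4^2)^2 = 16^2 = 256
4^8 = (4^4)^2 = 256^2 = 65536
4^9 = 4 * 4^8 = 4 * 65536 = 262144
4^18 = (4^9)^2 = 262144^2 = 68719476736
4^19 = 4 * 4^18 = 4 * 68719476736 = 274877906944

Result: 274877906944
Multiplications needed: 6 (6 lines after 4^1)

4^19 = 274877906944. Using exponentiation by squaring, this requires 6 multiplications. The key idea: if the exponent is even, square the half-power; if odd, multiply by the base once.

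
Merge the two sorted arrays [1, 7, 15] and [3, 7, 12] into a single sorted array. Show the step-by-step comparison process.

Merging process:

Compare 1 vs 3: take 1 from left. Merged: [1]
Compare 7 vs 3: take 3 from right. Merged: [1, 3]
Compare 7 vs 7: take 7 from left. Merged: [1, 3, 7]
Compare 15 vs 7: take 7 from right. Merged: [1, 3, 7, 7]
Compare 15 vs 12: take 12 from right. Merged: [1, 3, 7, 7, 12]
Append remaining from left: [15]. Merged: [1, 3, 7, 7, 12, 15]

Final merged array: [1, 3, 7, 7, 12, 15]
Total comparisons: 5

The merged array is [1, 3, 7, 7, 12, 15], requiring 5 comparisons. The merge step runs in O(n) time where n is the total number of elements.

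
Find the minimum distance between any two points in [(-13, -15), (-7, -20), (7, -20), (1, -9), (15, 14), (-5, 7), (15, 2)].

Computing all pairwise distances among 7 points:

d((-13, -15), (-7, -20)) = 7.8102 <-- minimum
d((-13, -15), (7, -20)) = 20.6155
d((-13, -15), (1, -9)) = 15.2315
d((-13, -15), (15, 14)) = 40.3113
d((-13, -15), (-5, 7)) = 23.4094
d((-13, -15), (15, 2)) = 32.7567
d((-7, -20), (7, -20)) = 14.0
d((-7, -20), (1, -9)) = 13.6015
d((-7, -20), (15, 14)) = 40.4969
d((-7, -20), (-5, 7)) = 27.074
d((-7, -20), (15, 2)) = 31.1127
d((7, -20), (1, -9)) = 12.53
d((7, -20), (15, 14)) = 34.9285
d((7, -20), (-5, 7)) = 29.5466
d((7, -20), (15, 2)) = 23.4094
d((1, -9), (15, 14)) = 26.9258
d((1, -9), (-5, 7)) = 17.088
d((1, -9), (15, 2)) = 17.8045
d((15, 14), (-5, 7)) = 21.1896
d((15, 14), (15, 2)) = 12.0
d((-5, 7), (15, 2)) = 20.6155

Closest pair: (-13, -15) and (-7, -20) with distance 7.8102

The closest pair is (-13, -15) and (-7, -20) with Euclidean distance 7.8102. For 7 points, brute-force pairwise comparison is shown above. For large n, the divide-and-conquer algorithm (sort by x, recurse on halves, check the dividing strip) achieves O(n log n).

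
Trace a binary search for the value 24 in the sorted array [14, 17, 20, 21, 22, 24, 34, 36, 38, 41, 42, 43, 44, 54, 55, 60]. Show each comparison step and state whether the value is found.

Binary search for 24 in [14, 17, 20, 21, 22, 24, 34, 36, 38, 41, 42, 43, 44, 54, 55, 60]:

lo=0, hi=15, mid=7, arr[mid]=36 -> 36 > 24, search left half
lo=0, hi=6, mid=3, arr[mid]=21 -> 21 < 24, search right half
lo=4, hi=6, mid=5, arr[mid]=24 -> Found target at index 5!

Binary search finds 24 at index 5 after 3 comparisons. The search repeatedly halves the search space by comparing with the middle element.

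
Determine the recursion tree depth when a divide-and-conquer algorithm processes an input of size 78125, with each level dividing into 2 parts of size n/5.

For divide and conquer with division factor 5:

Problem sizes at each level:
Level 0: 78125
Level 1: 15625
Level 2: 3125
Level 3: 625
Level 4: 125
Level 5: 25
Level 6: 5
Level 7: 1

The root is level 0 and the size-1 base case is level 7 (the tree spans levels 0 through 7, i.e. 8 levels counting the root), so the depth is the number of divisions: log_5(78125) = 7

The recursion tree depth is log_5(78125) = 7. At each level, the problem size is divided by 5, so it takes 7 divisions to reduce to a base case of size 1. The algorithm makes 2 recursive calls at each level.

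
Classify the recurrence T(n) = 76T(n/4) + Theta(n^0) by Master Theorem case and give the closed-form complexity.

Master Theorem for T(n) = 76T(n/4) + O(n^0):

a = 76, b = 4, c = 0
log_b(a) = log_4(76) = 3.1240

Case 1: c = 0 < log_4(76) = 3.1240
T(n) = O(n^(log_4 76))

For T(n) = 76T(n/4) + O(n^0): log_4(76) = 3.1240. This is Case 1 of the Master Theorem (c < log_b(a), work dominated by leaves), giving O(n^(log_4 76)).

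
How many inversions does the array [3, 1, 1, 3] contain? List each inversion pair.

Finding inversions in [3, 1, 1, 3]:

(0, 1): arr[0]=3 > arr[1]=1
(0, 2): arr[0]=3 > arr[2]=1

Total inversions: 2

The array has 2 inversion(s): (0,1), (0,2). Each pair (i,j) satisfies i < j and arr[i] > arr[j].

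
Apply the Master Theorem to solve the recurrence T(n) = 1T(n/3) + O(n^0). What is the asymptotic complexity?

Master Theorem for T(n) = 1T(n/3) + O(n^0):

a = 1, b = 3, c = 0
log_b(a) = log_3(1) = 0.0000

Case 2: c = 0 = log_3(1) = 0.0000
T(n) = O(n^0 log n) = O(log n)

For T(n) = 1T(n/3) + O(n^0): log_3(1) = 0.0000. This is Case 2 of the Master Theorem (c = log_b(a), equal work at all levels), giving O(log n).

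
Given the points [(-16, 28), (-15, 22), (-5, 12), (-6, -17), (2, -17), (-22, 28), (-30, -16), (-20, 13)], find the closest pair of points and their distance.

Computing all pairwise distances among 8 points:

d((-16, 28), (-15, 22)) = 6.0828
d((-16, 28), (-5, 12)) = 19.4165
d((-16, 28), (-6, -17)) = 46.0977
d((-16, 28), (2, -17)) = 48.4665
d((-16, 28), (-22, 28)) = 6.0 <-- minimum
d((-16, 28), (-30, -16)) = 46.1736
d((-16, 28), (-20, 13)) = 15.5242
d((-15, 22), (-5, 12)) = 14.1421
d((-15, 22), (-6, -17)) = 40.025
d((-15, 22), (2, -17)) = 42.5441
d((-15, 22), (-22, 28)) = 9.2195
d((-15, 22), (-30, -16)) = 40.8534
d((-15, 22), (-20, 13)) = 10.2956
d((-5, 12), (-6, -17)) = 29.0172
d((-5, 12), (2, -17)) = 29.8329
d((-5, 12), (-22, 28)) = 23.3452
d((-5, 12), (-30, -16)) = 37.5366
d((-5, 12), (-20, 13)) = 15.0333
d((-6, -17), (2, -17)) = 8.0
d((-6, -17), (-22, 28)) = 47.7598
d((-6, -17), (-30, -16)) = 24.0208
d((-6, -17), (-20, 13)) = 33.1059
d((2, -17), (-22, 28)) = 51.0
d((2, -17), (-30, -16)) = 32.0156
d((2, -17), (-20, 13)) = 37.2022
d((-22, 28), (-30, -16)) = 44.7214
d((-22, 28), (-20, 13)) = 15.1327
d((-30, -16), (-20, 13)) = 30.6757

Closest pair: (-16, 28) and (-22, 28) with distance 6.0

The closest pair is (-16, 28) and (-22, 28) with Euclidean distance 6.0. For 8 points, brute-force pairwise comparison is shown above. For large n, the divide-and-conquer algorithm (sort by x, recurse on halves, check the dividing strip) achieves O(n log n).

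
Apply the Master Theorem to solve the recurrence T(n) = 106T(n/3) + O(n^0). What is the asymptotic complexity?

Master Theorem for T(n) = 106T(n/3) + O(n^0):

a = 106, b = 3, c = 0
log_b(a) = log_3(106) = 4.2448

Case 1: c = 0 < log_3(106) = 4.2448
T(n) = O(n^(log_3 106))

For T(n) = 106T(n/3) + O(n^0): log_3(106) = 4.2448. This is Case 1 of the Master Theorem (c < log_b(a), work dominated by leaves), giving O(n^(log_3 106)).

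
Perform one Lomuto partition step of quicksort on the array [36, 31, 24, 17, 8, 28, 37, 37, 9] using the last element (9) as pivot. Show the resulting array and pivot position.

Lomuto partition with pivot = 9:

Initial array: [36, 31, 24, 17, 8, 28, 37, 37, 9]

arr[0]=36 > 9: no swap
arr[1]=31 > 9: no swap
arr[2]=24 > 9: no swap
arr[3]=17 > 9: no swap
arr[4]=8 <= 9: swap with position 0, array becomes [8, 31, 24, 17, 36, 28, 37, 37, 9]
arr[5]=28 > 9: no swap
arr[6]=37 > 9: no swap
arr[7]=37 > 9: no swap

Place pivot at position 1: [8, 9, 24, 17, 36, 28, 37, 37, 31]
Pivot position: 1

After partitioning with pivot 9, the array becomes [8, 9, 24, 17, 36, 28, 37, 37, 31]. The pivot is placed at index 1. All elements to the left of the pivot are <= 9, and all elements to the right are > 9.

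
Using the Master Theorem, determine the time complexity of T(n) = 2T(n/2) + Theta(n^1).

Master Theorem for T(n) = 2T(n/2) + O(n^1):

a = 2, b = 2, c = 1
log_b(a) = log_2(2) = 1.0000

Case 2: c = 1 = log_2(2) = 1.0000
T(n) = O(n^1 log n) = O(n log n)

For T(n) = 2T(n/2) + O(n^1): log_2(2) = 1.0000. This is Case 2 of the Master Theorem (c = log_b(a), equal work at all levels), giving O(n log n).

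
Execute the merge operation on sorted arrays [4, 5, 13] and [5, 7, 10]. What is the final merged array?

Merging process:

Compare 4 vs 5: take 4 from left. Merged: [4]
Compare 5 vs 5: take 5 from left. Merged: [4, 5]
Compare 13 vs 5: take 5 from right. Merged: [4, 5, 5]
Compare 13 vs 7: take 7 from right. Merged: [4, 5, 5, 7]
Compare 13 vs 10: take 10 from right. Merged: [4, 5, 5, 7, 10]
Append remaining from left: [13]. Merged: [4, 5, 5, 7, 10, 13]

Final merged array: [4, 5, 5, 7, 10, 13]
Total comparisons: 5

The merged array is [4, 5, 5, 7, 10, 13], requiring 5 comparisons. The merge step runs in O(n) time where n is the total number of elements.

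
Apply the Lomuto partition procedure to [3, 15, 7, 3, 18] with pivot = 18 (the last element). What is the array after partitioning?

Lomuto partition with pivot = 18:

Initial array: [3, 15, 7, 3, 18]

arr[0]=3 <= 18: swap with position 0, array becomes [3, 15, 7, 3, 18]
arr[1]=15 <= 18: swap with position 1, array becomes [3, 15, 7, 3, 18]
arr[2]=7 <= 18: swap with position 2, array becomes [3, 15, 7, 3, 18]
arr[3]=3 <= 18: swap with position 3, array becomes [3, 15, 7, 3, 18]

Place pivot at position 4: [3, 15, 7, 3, 18]
Pivot position: 4

After partitioning with pivot 18, the array becomes [3, 15, 7, 3, 18]. The pivot is placed at index 4. All elements to the left of the pivot are <= 18, and all elements to the right are > 18.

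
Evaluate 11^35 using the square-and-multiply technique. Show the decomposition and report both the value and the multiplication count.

Computing 11^35 by squaring (build up from 11^1; each line after the first costs one multiplication):

11^1 = 11
11^2 = (11^1)^2 = 11^2 = 121
11^4 = (11^2)^2 = 121^2 = 14641
11^8 = (11^4)^2 = 14641^2 = 214358881
11^16 = (11^8)^2 = 214358881^2 = 45949729863572161
11^17 = 11 * 11^16 = 11 * 45949729863572161 = 505447028499293771
11^34 = (11^17)^2 = 505447028499293771^2 = 255476698618765889551019445759400441
11^35 = 11 * 11^34 = 11 * 255476698618765889551019445759400441 = 2810243684806424785061213903353404851

Result: 2810243684806424785061213903353404851
Multiplications needed: 7 (7 lines after 11^1)

11^35 = 2810243684806424785061213903353404851. Using exponentiation by squaring, this requires 7 multiplications. The key idea: if the exponent is even, square the half-power; if odd, multiply by the base once.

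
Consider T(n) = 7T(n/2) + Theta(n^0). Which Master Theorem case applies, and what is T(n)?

Master Theorem for T(n) = 7T(n/2) + O(n^0):

a = 7, b = 2, c = 0
log_b(a) = log_2(7) = 2.8074

Case 1: c = 0 < log_2(7) = 2.8074
T(n) = O(n^(log_2 7))

For T(n) = 7T(n/2) + O(n^0): log_2(7) = 2.8074. This is Case 1 of the Master Theorem (c < log_b(a), work dominated by leaves), giving O(n^(log_2 7)).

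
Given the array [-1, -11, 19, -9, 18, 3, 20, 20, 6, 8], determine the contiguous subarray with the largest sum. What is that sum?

Using Kadane's algorithm on [-1, -11, 19, -9, 18, 3, 20, 20, 6, 8]:

Scanning through the array:
Position 1 (value -11): max_ending_here = -11, max_so_far = -1
Position 2 (value 19): max_ending_here = 19, max_so_far = 19
Position 3 (value -9): max_ending_here = 10, max_so_far = 19
Position 4 (value 18): max_ending_here = 28, max_so_far = 28
Position 5 (value 3): max_ending_here = 31, max_so_far = 31
Position 6 (value 20): max_ending_here = 51, max_so_far = 51
Position 7 (value 20): max_ending_here = 71, max_so_far = 71
Position 8 (value 6): max_ending_here = 77, max_so_far = 77
Position 9 (value 8): max_ending_here = 85, max_so_far = 85

Maximum subarray: [19, -9, 18, 3, 20, 20, 6, 8]
Maximum sum: 85

The maximum subarray is [19, -9, 18, 3, 20, 20, 6, 8] with sum 85. This subarray runs from index 2 to index 9.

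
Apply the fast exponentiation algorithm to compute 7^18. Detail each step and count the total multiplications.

Computing 7^18 by squaring (build up from 7^1; each line after the first costs one multiplication):

7^1 = 7
7^2 = (7^1)^2 = 7^2 = 49
7^4 = (7^2)^2 = 49^2 = 2401
7^8 = (7^4)^2 = 2401^2 = 5764801
7^9 = 7 * 7^8 = 7 * 5764801 = 40353607
7^18 = (7^9)^2 = 40353607^2 = 1628413597910449

Result: 1628413597910449
Multiplications needed: 5 (5 lines after 7^1)

7^18 = 1628413597910449. Using exponentiation by squaring, this requires 5 multiplications. The key idea: if the exponent is even, square the half-power; if odd, multiply by the base once.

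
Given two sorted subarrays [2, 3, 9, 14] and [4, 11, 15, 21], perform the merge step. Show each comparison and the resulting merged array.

Merging process:

Compare 2 vs 4: take 2 from left. Merged: [2]
Compare 3 vs 4: take 3 from left. Merged: [2, 3]
Compare 9 vs 4: take 4 from right. Merged: [2, 3, 4]
Compare 9 vs 11: take 9 from left. Merged: [2, 3, 4, 9]
Compare 14 vs 11: take 11 from right. Merged: [2, 3, 4, 9, 11]
Compare 14 vs 15: take 14 from left. Merged: [2, 3, 4, 9, 11, 14]
Append remaining from right: [15, 21]. Merged: [2, 3, 4, 9, 11, 14, 15, 21]

Final merged array: [2, 3, 4, 9, 11, 14, 15, 21]
Total comparisons: 6

The merged array is [2, 3, 4, 9, 11, 14, 15, 21], requiring 6 comparisons. The merge step runs in O(n) time where n is the total number of elements.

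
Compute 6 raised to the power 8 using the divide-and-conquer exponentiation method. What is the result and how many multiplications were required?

Computing 6^8 by squaring (build up from 6^1; each line after the first costs one multiplication):

6^1 = 6
6^2 = (6^1)^2 = 6^2 = 36
6^4 = (6^2)^2 = 36^2 = 1296
6^8 = (6^4)^2 = 1296^2 = 1679616

Result: 1679616
Multiplications needed: 3 (3 lines after 6^1)

6^8 = 1679616. Using exponentiation by squaring, this requires 3 multiplications. The key idea: if the exponent is even, square the half-power; if odd, multiply by the base once.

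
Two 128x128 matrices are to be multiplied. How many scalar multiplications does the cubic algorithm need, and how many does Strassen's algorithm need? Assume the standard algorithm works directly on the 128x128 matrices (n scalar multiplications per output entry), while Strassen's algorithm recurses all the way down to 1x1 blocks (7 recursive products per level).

Matrix multiplication for 128x128 matrices:

Standard algorithm: 128^3 = 2097152 multiplications
Strassen's algorithm: 7^(log2(128)) = 7^7 = 823543 multiplications
Savings: 2097152 - 823543 = 1273609 multiplications

Standard: 2097152 multiplications (128^3). Strassen: 823543 multiplications (7^7). Strassen reduces 8 recursive multiplications to 7 at each level.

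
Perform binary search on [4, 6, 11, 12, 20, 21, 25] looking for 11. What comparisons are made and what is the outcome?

Binary search for 11 in [4, 6, 11, 12, 20, 21, 25]:

lo=0, hi=6, mid=3, arr[mid]=12 -> 12 > 11, search left half
lo=0, hi=2, mid=1, arr[mid]=6 -> 6 < 11, search right half
lo=2, hi=2, mid=2, arr[mid]=11 -> Found target at index 2!

Binary search finds 11 at index 2 after 3 comparisons. The search repeatedly halves the search space by comparing with the middle element.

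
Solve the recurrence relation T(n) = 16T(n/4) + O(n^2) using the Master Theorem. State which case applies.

Master Theorem for T(n) = 16T(n/4) + O(n^2):

a = 16, b = 4, c = 2
log_b(a) = log_4(16) = 2.0000

Case 2: c = 2 = log_4(16) = 2.0000
T(n) = O(n^2 log n) = O(n^2 log n)

For T(n) = 16T(n/4) + O(n^2): log_4(16) = 2.0000. This is Case 2 of the Master Theorem (c = log_b(a), equal work at all levels), giving O(n^2 log n).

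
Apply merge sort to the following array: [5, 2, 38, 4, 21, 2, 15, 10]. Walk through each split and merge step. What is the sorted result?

Merge sort trace:

Split: [5, 2, 38, 4, 21, 2, 15, 10] -> [5, 2, 38, 4] and [21, 2, 15, 10]
  Split: [5, 2, 38, 4] -> [5, 2] and [38, 4]
    Split: [5, 2] -> [5] and [2]
    Merge: [5] + [2] -> [2, 5]
    Split: [38, 4] -> [38] and [4]
    Merge: [38] + [4] -> [4, 38]
  Merge: [2, 5] + [4, 38] -> [2, 4, 5, 38]
  Split: [21, 2, 15, 10] -> [21, 2] and [15, 10]
    Split: [21, 2] -> [21] and [2]
    Merge: [21] + [2] -> [2, 21]
    Split: [15, 10] -> [15] and [10]
    Merge: [15] + [10] -> [10, 15]
  Merge: [2, 21] + [10, 15] -> [2, 10, 15, 21]
Merge: [2, 4, 5, 38] + [2, 10, 15, 21] -> [2, 2, 4, 5, 10, 15, 21, 38]

Final sorted array: [2, 2, 4, 5, 10, 15, 21, 38]

The merge sort proceeds by recursively splitting the array and merging sorted halves.
After all merges, the sorted array is [2, 2, 4, 5, 10, 15, 21, 38].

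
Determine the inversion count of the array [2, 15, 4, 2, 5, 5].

Finding inversions in [2, 15, 4, 2, 5, 5]:

(1, 2): arr[1]=15 > arr[2]=4
(1, 3): arr[1]=15 > arr[3]=2
(1, 4): arr[1]=15 > arr[4]=5
(1, 5): arr[1]=15 > arr[5]=5
(2, 3): arr[2]=4 > arr[3]=2

Total inversions: 5

The array has 5 inversion(s): (1,2), (1,3), (1,4), (1,5), (2,3). Each pair (i,j) satisfies i < j and arr[i] > arr[j].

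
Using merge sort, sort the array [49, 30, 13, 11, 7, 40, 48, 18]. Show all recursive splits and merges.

Merge sort trace:

Split: [49, 30, 13, 11, 7, 40, 48, 18] -> [49, 30, 13, 11] and [7, 40, 48, 18]
  Split: [49, 30, 13, 11] -> [49, 30] and [13, 11]
    Split: [49, 30] -> [49] and [30]
    Merge: [49] + [30] -> [30, 49]
    Split: [13, 11] -> [13] and [11]
    Merge: [13] + [11] -> [11, 13]
  Merge: [30, 49] + [11, 13] -> [11, 13, 30, 49]
  Split: [7, 40, 48, 18] -> [7, 40] and [48, 18]
    Split: [7, 40] -> [7] and [40]
    Merge: [7] + [40] -> [7, 40]
    Split: [48, 18] -> [48] and [18]
    Merge: [48] + [18] -> [18, 48]
  Merge: [7, 40] + [18, 48] -> [7, 18, 40, 48]
Merge: [11, 13, 30, 49] + [7, 18, 40, 48] -> [7, 11, 13, 18, 30, 40, 48, 49]

Final sorted array: [7, 11, 13, 18, 30, 40, 48, 49]

The merge sort proceeds by recursively splitting the array and merging sorted halves.
After all merges, the sorted array is [7, 11, 13, 18, 30, 40, 48, 49].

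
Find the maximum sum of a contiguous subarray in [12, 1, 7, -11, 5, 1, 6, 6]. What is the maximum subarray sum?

Using Kadane's algorithm on [12, 1, 7, -11, 5, 1, 6, 6]:

Scanning through the array:
Position 1 (value 1): max_ending_here = 13, max_so_far = 13
Position 2 (value 7): max_ending_here = 20, max_so_far = 20
Position 3 (value -11): max_ending_here = 9, max_so_far = 20
Position 4 (value 5): max_ending_here = 14, max_so_far = 20
Position 5 (value 1): max_ending_here = 15, max_so_far = 20
Position 6 (value 6): max_ending_here = 21, max_so_far = 21
Position 7 (value 6): max_ending_here = 27, max_so_far = 27

Maximum subarray: [12, 1, 7, -11, 5, 1, 6, 6]
Maximum sum: 27

The maximum subarray is [12, 1, 7, -11, 5, 1, 6, 6] with sum 27. This subarray runs from index 0 to index 7.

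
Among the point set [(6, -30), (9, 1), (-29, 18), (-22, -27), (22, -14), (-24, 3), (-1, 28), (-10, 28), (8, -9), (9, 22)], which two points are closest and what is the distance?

Computing all pairwise distances among 10 points:

d((6, -30), (9, 1)) = 31.1448
d((6, -30), (-29, 18)) = 59.4054
d((6, -30), (-22, -27)) = 28.1603
d((6, -30), (22, -14)) = 22.6274
d((6, -30), (-24, 3)) = 44.5982
d((6, -30), (-1, 28)) = 58.4209
d((6, -30), (-10, 28)) = 60.1664
d((6, -30), (8, -9)) = 21.095
d((6, -30), (9, 22)) = 52.0865
d((9, 1), (-29, 18)) = 41.6293
d((9, 1), (-22, -27)) = 41.7732
d((9, 1), (22, -14)) = 19.8494
d((9, 1), (-24, 3)) = 33.0606
d((9, 1), (-1, 28)) = 28.7924
d((9, 1), (-10, 28)) = 33.0151
d((9, 1), (8, -9)) = 10.0499
d((9, 1), (9, 22)) = 21.0
d((-29, 18), (-22, -27)) = 45.5412
d((-29, 18), (22, -14)) = 60.208
d((-29, 18), (-24, 3)) = 15.8114
d((-29, 18), (-1, 28)) = 29.7321
d((-29, 18), (-10, 28)) = 21.4709
d((-29, 18), (8, -9)) = 45.8039
d((-29, 18), (9, 22)) = 38.2099
d((-22, -27), (22, -14)) = 45.8803
d((-22, -27), (-24, 3)) = 30.0666
d((-22, -27), (-1, 28)) = 58.8727
d((-22, -27), (-10, 28)) = 56.2939
d((-22, -27), (8, -9)) = 34.9857
d((-22, -27), (9, 22)) = 57.9828
d((22, -14), (-24, 3)) = 49.0408
d((22, -14), (-1, 28)) = 47.8853
d((22, -14), (-10, 28)) = 52.8015
d((22, -14), (8, -9)) = 14.8661
d((22, -14), (9, 22)) = 38.2753
d((-24, 3), (-1, 28)) = 33.9706
d((-24, 3), (-10, 28)) = 28.6531
d((-24, 3), (8, -9)) = 34.176
d((-24, 3), (9, 22)) = 38.0789
d((-1, 28), (-10, 28)) = 9.0 <-- minimum
d((-1, 28), (8, -9)) = 38.0789
d((-1, 28), (9, 22)) = 11.6619
d((-10, 28), (8, -9)) = 41.1461
d((-10, 28), (9, 22)) = 19.9249
d((8, -9), (9, 22)) = 31.0161

Closest pair: (-1, 28) and (-10, 28) with distance 9.0

The closest pair is (-1, 28) and (-10, 28) with Euclidean distance 9.0. For 10 points, brute-force pairwise comparison is shown above. For large n, the divide-and-conquer algorithm (sort by x, recurse on halves, check the dividing strip) achieves O(n log n).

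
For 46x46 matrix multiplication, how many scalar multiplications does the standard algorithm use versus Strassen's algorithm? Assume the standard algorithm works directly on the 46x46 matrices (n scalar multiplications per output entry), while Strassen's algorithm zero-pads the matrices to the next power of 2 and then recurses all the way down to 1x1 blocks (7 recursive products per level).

Matrix multiplication for 46x46 matrices:

Strassen's algorithm requires power-of-2 dimensions. Pad 46x46 to 64x64 (next power of 2).

Standard algorithm: 46^3 = 97336 multiplications
Strassen's algorithm: 7^(log2(64)) = 7^6 = 117649 multiplications
Difference: 97336 - 117649 = -20313 (Strassen uses MORE here due to padding overhead — for small or just-over-power-of-2 n, padding can outweigh the per-level savings)

Standard: 97336 multiplications (46^3). Strassen: 117649 multiplications (7^6, after padding to 64x64). Strassen reduces 8 recursive multiplications to 7 at each level.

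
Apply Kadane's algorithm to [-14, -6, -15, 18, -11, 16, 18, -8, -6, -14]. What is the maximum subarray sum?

Using Kadane's algorithm on [-14, -6, -15, 18, -11, 16, 18, -8, -6, -14]:

Scanning through the array:
Position 1 (value -6): max_ending_here = -6, max_so_far = -6
Position 2 (value -15): max_ending_here = -15, max_so_far = -6
Position 3 (value 18): max_ending_here = 18, max_so_far = 18
Position 4 (value -11): max_ending_here = 7, max_so_far = 18
Position 5 (value 16): max_ending_here = 23, max_so_far = 23
Position 6 (value 18): max_ending_here = 41, max_so_far = 41
Position 7 (value -8): max_ending_here = 33, max_so_far = 41
Position 8 (value -6): max_ending_here = 27, max_so_far = 41
Position 9 (value -14): max_ending_here = 13, max_so_far = 41

Maximum subarray: [18, -11, 16, 18]
Maximum sum: 41

The maximum subarray is [18, -11, 16, 18] with sum 41. This subarray runs from index 3 to index 6.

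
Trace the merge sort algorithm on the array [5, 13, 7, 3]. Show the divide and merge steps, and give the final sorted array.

Merge sort trace:

Split: [5, 13, 7, 3] -> [5, 13] and [7, 3]
  Split: [5, 13] -> [5] and [13]
  Merge: [5] + [13] -> [5, 13]
  Split: [7, 3] -> [7] and [3]
  Merge: [7] + [3] -> [3, 7]
Merge: [5, 13] + [3, 7] -> [3, 5, 7, 13]

Final sorted array: [3, 5, 7, 13]

The merge sort proceeds by recursively splitting the array and merging sorted halves.
After all merges, the sorted array is [3, 5, 7, 13].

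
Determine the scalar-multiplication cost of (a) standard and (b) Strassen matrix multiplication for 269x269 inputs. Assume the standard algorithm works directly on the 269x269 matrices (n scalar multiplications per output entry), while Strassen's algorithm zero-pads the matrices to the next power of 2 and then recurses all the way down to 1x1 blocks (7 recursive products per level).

Matrix multiplication for 269x269 matrices:

Strassen's algorithm requires power-of-2 dimensions. Pad 269x269 to 512x512 (next power of 2).

Standard algorithm: 269^3 = 19465109 multiplications
Strassen's algorithm: 7^(log2(512)) = 7^9 = 40353607 multiplications
Difference: 19465109 - 40353607 = -20888498 (Strassen uses MORE here due to padding overhead — for small or just-over-power-of-2 n, padding can outweigh the per-level savings)

Standard: 19465109 multiplications (269^3). Strassen: 40353607 multiplications (7^9, after padding to 512x512). Strassen reduces 8 recursive multiplications to 7 at each level.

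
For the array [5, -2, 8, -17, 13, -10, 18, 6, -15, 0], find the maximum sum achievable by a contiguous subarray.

Using Kadane's algorithm on [5, -2, 8, -17, 13, -10, 18, 6, -15, 0]:

Scanning through the array:
Position 1 (value -2): max_ending_here = 3, max_so_far = 5
Position 2 (value 8): max_ending_here = 11, max_so_far = 11
Position 3 (value -17): max_ending_here = -6, max_so_far = 11
Position 4 (value 13): max_ending_here = 13, max_so_far = 13
Position 5 (value -10): max_ending_here = 3, max_so_far = 13
Position 6 (value 18): max_ending_here = 21, max_so_far = 21
Position 7 (value 6): max_ending_here = 27, max_so_far = 27
Position 8 (value -15): max_ending_here = 12, max_so_far = 27
Position 9 (value 0): max_ending_here = 12, max_so_far = 27

Maximum subarray: [13, -10, 18, 6]
Maximum sum: 27

The maximum subarray is [13, -10, 18, 6] with sum 27. This subarray runs from index 4 to index 7.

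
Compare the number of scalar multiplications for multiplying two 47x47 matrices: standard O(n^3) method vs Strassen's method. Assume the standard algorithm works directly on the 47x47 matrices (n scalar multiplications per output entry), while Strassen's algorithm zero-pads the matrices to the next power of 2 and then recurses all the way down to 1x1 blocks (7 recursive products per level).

Matrix multiplication for 47x47 matrices:

Strassen's algorithm requires power-of-2 dimensions. Pad 47x47 to 64x64 (next power of 2).

Standard algorithm: 47^3 = 103823 multiplications
Strassen's algorithm: 7^(log2(64)) = 7^6 = 117649 multiplications
Difference: 103823 - 117649 = -13826 (Strassen uses MORE here due to padding overhead — for small or just-over-power-of-2 n, padding can outweigh the per-level savings)

Standard: 103823 multiplications (47^3). Strassen: 117649 multiplications (7^6, after padding to 64x64). Strassen reduces 8 recursive multiplications to 7 at each level.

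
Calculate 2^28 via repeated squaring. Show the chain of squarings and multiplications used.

Computing 2^28 by squaring (build up from 2^1; each line after the first costs one multiplication):

2^1 = 2
2^2 = (2^1)^2 = 2^2 = 4
2^3 = 2 * 2^2 = 2 * 4 = 8
2^6 = (2^3)^2 = 8^2 = 64
2^7 = 2 * 2^6 = 2 * 64 = 128
2^14 = (2^7)^2 = 128^2 = 16384
2^28 = (2^14)^2 = 16384^2 = 268435456

Result: 268435456
Multiplications needed: 6 (6 lines after 2^1)

2^28 = 268435456. Using exponentiation by squaring, this requires 6 multiplications. The key idea: if the exponent is even, square the half-power; if odd, multiply by the base once.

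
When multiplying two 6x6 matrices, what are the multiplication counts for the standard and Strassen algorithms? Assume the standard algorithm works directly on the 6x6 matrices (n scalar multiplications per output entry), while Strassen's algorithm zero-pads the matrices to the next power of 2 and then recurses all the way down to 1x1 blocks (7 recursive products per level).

Matrix multiplication for 6x6 matrices:

Strassen's algorithm requires power-of-2 dimensions. Pad 6x6 to 8x8 (next power of 2).

Standard algorithm: 6^3 = 216 multiplications
Strassen's algorithm: 7^(log2(8)) = 7^3 = 343 multiplications
Difference: 216 - 343 = -127 (Strassen uses MORE here due to padding overhead — for small or just-over-power-of-2 n, padding can outweigh the per-level savings)

Standard: 216 multiplications (6^3). Strassen: 343 multiplications (7^3, after padding to 8x8). Strassen reduces 8 recursive multiplications to 7 at each level.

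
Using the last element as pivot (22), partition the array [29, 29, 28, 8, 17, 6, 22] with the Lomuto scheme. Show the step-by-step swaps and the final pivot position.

Lomuto partition with pivot = 22:

Initial array: [29, 29, 28, 8, 17, 6, 22]

arr[0]=29 > 22: no swap
arr[1]=29 > 22: no swap
arr[2]=28 > 22: no swap
arr[3]=8 <= 22: swap with position 0, array becomes [8, 29, 28, 29, 17, 6, 22]
arr[4]=17 <= 22: swap with position 1, array becomes [8, 17, 28, 29, 29, 6, 22]
arr[5]=6 <= 22: swap with position 2, array becomes [8, 17, 6, 29, 29, 28, 22]

Place pivot at position 3: [8, 17, 6, 22, 29, 28, 29]
Pivot position: 3

After partitioning with pivot 22, the array becomes [8, 17, 6, 22, 29, 28, 29]. The pivot is placed at index 3. All elements to the left of the pivot are <= 22, and all elements to the right are > 22.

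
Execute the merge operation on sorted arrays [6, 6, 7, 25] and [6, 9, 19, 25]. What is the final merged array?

Merging process:

Compare 6 vs 6: take 6 from left. Merged: [6]
Compare 6 vs 6: take 6 from left. Merged: [6, 6]
Compare 7 vs 6: take 6 from right. Merged: [6, 6, 6]
Compare 7 vs 9: take 7 from left. Merged: [6, 6, 6, 7]
Compare 25 vs 9: take 9 from right. Merged: [6, 6, 6, 7, 9]
Compare 25 vs 19: take 19 from right. Merged: [6, 6, 6, 7, 9, 19]
Compare 25 vs 25: take 25 from left. Merged: [6, 6, 6, 7, 9, 19, 25]
Append remaining from right: [25]. Merged: [6, 6, 6, 7, 9, 19, 25, 25]

Final merged array: [6, 6, 6, 7, 9, 19, 25, 25]
Total comparisons: 7

The merged array is [6, 6, 6, 7, 9, 19, 25, 25], requiring 7 comparisons. The merge step runs in O(n) time where n is the total number of elements.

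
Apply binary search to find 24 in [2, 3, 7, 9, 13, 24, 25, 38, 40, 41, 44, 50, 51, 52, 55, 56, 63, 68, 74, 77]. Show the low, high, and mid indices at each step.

Binary search for 24 in [2, 3, 7, 9, 13, 24, 25, 38, 40, 41, 44, 50, 51, 52, 55, 56, 63, 68, 74, 77]:

lo=0, hi=19, mid=9, arr[mid]=41 -> 41 > 24, search left half
lo=0, hi=8, mid=4, arr[mid]=13 -> 13 < 24, search right half
lo=5, hi=8, mid=6, arr[mid]=25 -> 25 > 24, search left half
lo=5, hi=5, mid=5, arr[mid]=24 -> Found target at index 5!

Binary search finds 24 at index 5 after 4 comparisons. The search repeatedly halves the search space by comparing with the middle element.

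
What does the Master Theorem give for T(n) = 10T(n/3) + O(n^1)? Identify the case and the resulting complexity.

Master Theorem for T(n) = 10T(n/3) + O(n^1):

a = 10, b = 3, c = 1
log_b(a) = log_3(10) = 2.0959

Case 1: c = 1 < log_3(10) = 2.0959
T(n) = O(n^(log_3 10))

For T(n) = 10T(n/3) + O(n^1): log_3(10) = 2.0959. This is Case 1 of the Master Theorem (c < log_b(a), work dominated by leaves), giving O(n^(log_3 10)).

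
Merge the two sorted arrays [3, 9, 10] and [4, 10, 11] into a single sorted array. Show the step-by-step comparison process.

Merging process:

Compare 3 vs 4: take 3 from left. Merged: [3]
Compare 9 vs 4: take 4 from right. Merged: [3, 4]
Compare 9 vs 10: take 9 from left. Merged: [3, 4, 9]
Compare 10 vs 10: take 10 from left. Merged: [3, 4, 9, 10]
Append remaining from right: [10, 11]. Merged: [3, 4, 9, 10, 10, 11]

Final merged array: [3, 4, 9, 10, 10, 11]
Total comparisons: 4

The merged array is [3, 4, 9, 10, 10, 11], requiring 4 comparisons. The merge step runs in O(n) time where n is the total number of elements.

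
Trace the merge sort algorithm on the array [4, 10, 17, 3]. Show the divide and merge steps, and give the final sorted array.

Merge sort trace:

Split: [4, 10, 17, 3] -> [4, 10] and [17, 3]
  Split: [4, 10] -> [4] and [10]
  Merge: [4] + [10] -> [4, 10]
  Split: [17, 3] -> [17] and [3]
  Merge: [17] + [3] -> [3, 17]
Merge: [4, 10] + [3, 17] -> [3, 4, 10, 17]

Final sorted array: [3, 4, 10, 17]

The merge sort proceeds by recursively splitting the array and merging sorted halves.
After all merges, the sorted array is [3, 4, 10, 17].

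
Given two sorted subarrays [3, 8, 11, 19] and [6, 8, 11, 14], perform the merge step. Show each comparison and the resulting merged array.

Merging process:

Compare 3 vs 6: take 3 from left. Merged: [3]
Compare 8 vs 6: take 6 from right. Merged: [3, 6]
Compare 8 vs 8: take 8 from left. Merged: [3, 6, 8]
Compare 11 vs 8: take 8 from right. Merged: [3, 6, 8, 8]
Compare 11 vs 11: take 11 from left. Merged: [3, 6, 8, 8, 11]
Compare 19 vs 11: take 11 from right. Merged: [3, 6, 8, 8, 11, 11]
Compare 19 vs 14: take 14 from right. Merged: [3, 6, 8, 8, 11, 11, 14]
Append remaining from left: [19]. Merged: [3, 6, 8, 8, 11, 11, 14, 19]

Final merged array: [3, 6, 8, 8, 11, 11, 14, 19]
Total comparisons: 7

The merged array is [3, 6, 8, 8, 11, 11, 14, 19], requiring 7 comparisons. The merge step runs in O(n) time where n is the total number of elements.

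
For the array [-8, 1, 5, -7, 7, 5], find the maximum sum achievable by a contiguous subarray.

Using Kadane's algorithm on [-8, 1, 5, -7, 7, 5]:

Scanning through the array:
Position 1 (value 1): max_ending_here = 1, max_so_far = 1
Position 2 (value 5): max_ending_here = 6, max_so_far = 6
Position 3 (value -7): max_ending_here = -1, max_so_far = 6
Position 4 (value 7): max_ending_here = 7, max_so_far = 7
Position 5 (value 5): max_ending_here = 12, max_so_far = 12

Maximum subarray: [7, 5]
Maximum sum: 12

The maximum subarray is [7, 5] with sum 12. This subarray runs from index 4 to index 5.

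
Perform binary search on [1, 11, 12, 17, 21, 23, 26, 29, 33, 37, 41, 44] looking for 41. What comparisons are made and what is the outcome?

Binary search for 41 in [1, 11, 12, 17, 21, 23, 26, 29, 33, 37, 41, 44]:

lo=0, hi=11, mid=5, arr[mid]=23 -> 23 < 41, search right half
lo=6, hi=11, mid=8, arr[mid]=33 -> 33 < 41, search right half
lo=9, hi=11, mid=10, arr[mid]=41 -> Found target at index 10!

Binary search finds 41 at index 10 after 3 comparisons. The search repeatedly halves the search space by comparing with the middle element.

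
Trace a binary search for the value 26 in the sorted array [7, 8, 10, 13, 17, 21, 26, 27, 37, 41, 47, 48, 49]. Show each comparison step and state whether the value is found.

Binary search for 26 in [7, 8, 10, 13, 17, 21, 26, 27, 37, 41, 47, 48, 49]:

lo=0, hi=12, mid=6, arr[mid]=26 -> Found target at index 6!

Binary search finds 26 at index 6 after 1 comparisons. The search repeatedly halves the search space by comparing with the middle element.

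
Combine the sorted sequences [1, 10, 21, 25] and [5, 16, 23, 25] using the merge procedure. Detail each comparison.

Merging process:

Compare 1 vs 5: take 1 from left. Merged: [1]
Compare 10 vs 5: take 5 from right. Merged: [1, 5]
Compare 10 vs 16: take 10 from left. Merged: [1, 5, 10]
Compare 21 vs 16: take 16 from right. Merged: [1, 5, 10, 16]
Compare 21 vs 23: take 21 from left. Merged: [1, 5, 10, 16, 21]
Compare 25 vs 23: take 23 from right. Merged: [1, 5, 10, 16, 21, 23]
Compare 25 vs 25: take 25 from left. Merged: [1, 5, 10, 16, 21, 23, 25]
Append remaining from right: [25]. Merged: [1, 5, 10, 16, 21, 23, 25, 25]

Final merged array: [1, 5, 10, 16, 21, 23, 25, 25]
Total comparisons: 7

The merged array is [1, 5, 10, 16, 21, 23, 25, 25], requiring 7 comparisons. The merge step runs in O(n) time where n is the total number of elements.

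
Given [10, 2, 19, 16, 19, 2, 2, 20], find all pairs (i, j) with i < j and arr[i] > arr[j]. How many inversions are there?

Finding inversions in [10, 2, 19, 16, 19, 2, 2, 20]:

(0, 1): arr[0]=10 > arr[1]=2
(0, 5): arr[0]=10 > arr[5]=2
(0, 6): arr[0]=10 > arr[6]=2
(2, 3): arr[2]=19 > arr[3]=16
(2, 5): arr[2]=19 > arr[5]=2
(2, 6): arr[2]=19 > arr[6]=2
(3, 5): arr[3]=16 > arr[5]=2
(3, 6): arr[3]=16 > arr[6]=2
(4, 5): arr[4]=19 > arr[5]=2
(4, 6): arr[4]=19 > arr[6]=2

Total inversions: 10

The array has 10 inversion(s): (0,1), (0,5), (0,6), (2,3), (2,5), (2,6), (3,5), (3,6), (4,5), (4,6). Each pair (i,j) satisfies i < j and arr[i] > arr[j].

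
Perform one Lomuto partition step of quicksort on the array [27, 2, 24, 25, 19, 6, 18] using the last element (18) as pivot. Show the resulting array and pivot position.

Lomuto partition with pivot = 18:

Initial array: [27, 2, 24, 25, 19, 6, 18]

arr[0]=27 > 18: no swap
arr[1]=2 <= 18: swap with position 0, array becomes [2, 27, 24, 25, 19, 6, 18]
arr[2]=24 > 18: no swap
arr[3]=25 > 18: no swap
arr[4]=19 > 18: no swap
arr[5]=6 <= 18: swap with position 1, array becomes [2, 6, 24, 25, 19, 27, 18]

Place pivot at position 2: [2, 6, 18, 25, 19, 27, 24]
Pivot position: 2

After partitioning with pivot 18, the array becomes [2, 6, 18, 25, 19, 27, 24]. The pivot is placed at index 2. All elements to the left of the pivot are <= 18, and all elements to the right are > 18.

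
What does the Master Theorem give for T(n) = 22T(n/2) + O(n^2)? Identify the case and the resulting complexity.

Master Theorem for T(n) = 22T(n/2) + O(n^2):

a = 22, b = 2, c = 2
log_b(a) = log_2(22) = 4.4594

Case 1: c = 2 < log_2(22) = 4.4594
T(n) = O(n^(log_2 22))

For T(n) = 22T(n/2) + O(n^2): log_2(22) = 4.4594. This is Case 1 of the Master Theorem (c < log_b(a), work dominated by leaves), giving O(n^(log_2 22)).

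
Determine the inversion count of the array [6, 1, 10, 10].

Finding inversions in [6, 1, 10, 10]:

(0, 1): arr[0]=6 > arr[1]=1

Total inversions: 1

The array has 1 inversion(s): (0,1). Each pair (i,j) satisfies i < j and arr[i] > arr[j].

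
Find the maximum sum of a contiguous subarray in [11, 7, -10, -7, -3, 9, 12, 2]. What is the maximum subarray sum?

Using Kadane's algorithm on [11, 7, -10, -7, -3, 9, 12, 2]:

Scanning through the array:
Position 1 (value 7): max_ending_here = 18, max_so_far = 18
Position 2 (value -10): max_ending_here = 8, max_so_far = 18
Position 3 (value -7): max_ending_here = 1, max_so_far = 18
Position 4 (value -3): max_ending_here = -2, max_so_far = 18
Position 5 (value 9): max_ending_here = 9, max_so_far = 18
Position 6 (value 12): max_ending_here = 21, max_so_far = 21
Position 7 (value 2): max_ending_here = 23, max_so_far = 23

Maximum subarray: [9, 12, 2]
Maximum sum: 23

The maximum subarray is [9, 12, 2] with sum 23. This subarray runs from index 5 to index 7.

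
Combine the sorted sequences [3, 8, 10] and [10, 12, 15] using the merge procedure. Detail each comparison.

Merging process:

Compare 3 vs 10: take 3 from left. Merged: [3]
Compare 8 vs 10: take 8 from left. Merged: [3, 8]
Compare 10 vs 10: take 10 from left. Merged: [3, 8, 10]
Append remaining from right: [10, 12, 15]. Merged: [3, 8, 10, 10, 12, 15]

Final merged array: [3, 8, 10, 10, 12, 15]
Total comparisons: 3

The merged array is [3, 8, 10, 10, 12, 15], requiring 3 comparisons. The merge step runs in O(n) time where n is the total number of elements.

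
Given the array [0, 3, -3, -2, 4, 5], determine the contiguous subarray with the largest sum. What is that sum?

Using Kadane's algorithm on [0, 3, -3, -2, 4, 5]:

Scanning through the array:
Position 1 (value 3): max_ending_here = 3, max_so_far = 3
Position 2 (value -3): max_ending_here = 0, max_so_far = 3
Position 3 (value -2): max_ending_here = -2, max_so_far = 3
Position 4 (value 4): max_ending_here = 4, max_so_far = 4
Position 5 (value 5): max_ending_here = 9, max_so_far = 9

Maximum subarray: [4, 5]
Maximum sum: 9

The maximum subarray is [4, 5] with sum 9. This subarray runs from index 4 to index 5.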